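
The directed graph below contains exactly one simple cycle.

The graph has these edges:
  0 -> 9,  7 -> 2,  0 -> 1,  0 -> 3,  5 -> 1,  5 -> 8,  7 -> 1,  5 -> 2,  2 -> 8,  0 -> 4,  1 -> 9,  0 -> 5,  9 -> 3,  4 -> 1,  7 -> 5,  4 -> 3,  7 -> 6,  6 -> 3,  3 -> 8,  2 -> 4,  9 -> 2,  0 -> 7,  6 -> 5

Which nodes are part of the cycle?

1, 2, 4, 9

DFS with gray/black marking from 9:
9 gray
  3 gray
    8 gray
    8 black
  3 black
  2 gray
    2→8: 8 black — skip
    4 gray
      4→3: 3 black — skip
      1 gray
        1→9: 9 is gray → back edge
Back edge closes the cycle 9 → 2 → 4 → 1 → 9; its vertices are {1, 2, 4, 9}.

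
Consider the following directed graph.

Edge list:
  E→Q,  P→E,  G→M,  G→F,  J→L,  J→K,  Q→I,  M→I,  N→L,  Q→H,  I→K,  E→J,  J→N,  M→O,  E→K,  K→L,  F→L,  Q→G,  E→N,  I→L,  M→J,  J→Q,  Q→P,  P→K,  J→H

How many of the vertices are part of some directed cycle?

A vertex is on a directed cycle iff it belongs to a strongly connected component of size ≥ 2 (or has a self-loop).
The vertices on cycles are {E, G, J, M, P, Q} — 6 in total.

6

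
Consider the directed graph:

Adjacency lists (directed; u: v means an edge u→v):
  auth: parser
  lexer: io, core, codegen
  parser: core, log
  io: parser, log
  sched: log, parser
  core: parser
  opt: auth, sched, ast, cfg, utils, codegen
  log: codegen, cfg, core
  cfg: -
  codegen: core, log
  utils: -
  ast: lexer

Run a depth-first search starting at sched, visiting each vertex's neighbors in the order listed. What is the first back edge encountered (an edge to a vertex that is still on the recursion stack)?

DFS from sched (visiting each vertex's neighbors in the order listed); mark gray on enter, black on exit:
sched gray
  log gray
    codegen gray
      core gray
        parser gray
          parser→core: core is gray → back edge
First back edge: parser → core.

parser→core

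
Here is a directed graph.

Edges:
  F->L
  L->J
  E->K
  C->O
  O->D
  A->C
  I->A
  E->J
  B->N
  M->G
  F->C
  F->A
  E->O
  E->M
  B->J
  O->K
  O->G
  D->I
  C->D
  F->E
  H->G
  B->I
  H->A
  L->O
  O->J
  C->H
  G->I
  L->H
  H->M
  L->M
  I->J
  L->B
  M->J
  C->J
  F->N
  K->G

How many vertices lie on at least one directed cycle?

A vertex is on a directed cycle iff it belongs to a strongly connected component of size ≥ 2 (or has a self-loop).
The vertices on cycles are {A, C, D, G, H, I, K, M, O} — 9 in total.

9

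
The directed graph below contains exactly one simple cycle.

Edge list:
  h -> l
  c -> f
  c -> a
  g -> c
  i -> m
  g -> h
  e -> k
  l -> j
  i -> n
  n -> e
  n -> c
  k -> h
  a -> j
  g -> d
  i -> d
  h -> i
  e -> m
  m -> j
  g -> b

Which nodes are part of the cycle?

e, h, i, k, n

DFS with gray/black marking from h:
h gray
  l gray
    j gray
    j black
  l black
  i gray
    m gray
      m→j: j black — skip
    m black
    d gray
    d black
    n gray
      e gray
        k gray
          k→h: h is gray → back edge
Back edge closes the cycle h → i → n → e → k → h; its vertices are {e, h, i, k, n}.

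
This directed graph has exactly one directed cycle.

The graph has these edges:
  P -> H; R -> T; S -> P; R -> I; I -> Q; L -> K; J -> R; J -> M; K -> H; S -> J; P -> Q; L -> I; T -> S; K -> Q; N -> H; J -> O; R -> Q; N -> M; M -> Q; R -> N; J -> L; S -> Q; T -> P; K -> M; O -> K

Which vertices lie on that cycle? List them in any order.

DFS with gray/black marking from J:
J gray
  L gray
    I gray
      Q gray
      Q black
    I black
    K gray
      K→Q: Q black — skip
      M gray
        M→Q: Q black — skip
      M black
      H gray
      H black
    K black
  L black
  R gray
    R→I: I black — skip
    T gray
      P gray
        P→Q: Q black — skip
        P→H: H black — skip
      P black
      S gray
        S→P: P black — skip
        S→J: J is gray → back edge
Back edge closes the cycle J → R → T → S → J; its vertices are {J, R, S, T}.

J, R, S, T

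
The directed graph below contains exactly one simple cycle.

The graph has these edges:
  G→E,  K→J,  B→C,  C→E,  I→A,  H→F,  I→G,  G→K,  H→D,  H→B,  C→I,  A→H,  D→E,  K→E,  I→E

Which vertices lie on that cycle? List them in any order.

A, B, C, H, I

DFS with gray/black marking from I:
I gray
  E gray
  E black
  G gray
    K gray
      K→E: E black — skip
      J gray
      J black
    K black
    G→E: E black — skip
  G black
  A gray
    H gray
      D gray
        D→E: E black — skip
      D black
      F gray
      F black
      B gray
        C gray
          C→I: I is gray → back edge
Back edge closes the cycle I → A → H → B → C → I; its vertices are {A, B, C, H, I}.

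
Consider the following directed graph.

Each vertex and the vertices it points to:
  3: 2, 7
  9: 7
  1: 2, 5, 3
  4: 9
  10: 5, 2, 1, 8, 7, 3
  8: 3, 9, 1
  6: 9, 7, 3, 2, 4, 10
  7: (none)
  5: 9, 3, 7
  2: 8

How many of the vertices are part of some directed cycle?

5

A vertex is on a directed cycle iff it belongs to a strongly connected component of size ≥ 2 (or has a self-loop).
The vertices on cycles are {1, 2, 3, 5, 8} — 5 in total.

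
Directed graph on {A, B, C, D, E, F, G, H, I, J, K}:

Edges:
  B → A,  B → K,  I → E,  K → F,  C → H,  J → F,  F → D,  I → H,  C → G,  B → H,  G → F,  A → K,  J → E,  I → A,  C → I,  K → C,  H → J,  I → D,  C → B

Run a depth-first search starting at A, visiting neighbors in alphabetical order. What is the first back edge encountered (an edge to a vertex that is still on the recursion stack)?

B→A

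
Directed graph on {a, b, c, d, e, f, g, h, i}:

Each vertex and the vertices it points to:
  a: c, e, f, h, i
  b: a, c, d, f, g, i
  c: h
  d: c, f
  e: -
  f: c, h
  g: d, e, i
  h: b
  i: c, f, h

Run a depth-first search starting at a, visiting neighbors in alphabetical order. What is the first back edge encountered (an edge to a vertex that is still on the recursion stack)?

DFS from a (visiting neighbors in alphabetical order); mark gray on enter, black on exit:
a gray
  c gray
    h gray
      b gray
        b→a: a is gray → back edge
First back edge: b → a.

b->a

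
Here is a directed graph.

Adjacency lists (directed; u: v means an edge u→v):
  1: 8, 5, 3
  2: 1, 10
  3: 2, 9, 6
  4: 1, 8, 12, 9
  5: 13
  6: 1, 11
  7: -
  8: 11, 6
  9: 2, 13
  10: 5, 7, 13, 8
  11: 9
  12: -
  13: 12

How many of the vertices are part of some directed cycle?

8

A vertex is on a directed cycle iff it belongs to a strongly connected component of size ≥ 2 (or has a self-loop).
The vertices on cycles are {1, 2, 3, 6, 8, 9, 10, 11} — 8 in total.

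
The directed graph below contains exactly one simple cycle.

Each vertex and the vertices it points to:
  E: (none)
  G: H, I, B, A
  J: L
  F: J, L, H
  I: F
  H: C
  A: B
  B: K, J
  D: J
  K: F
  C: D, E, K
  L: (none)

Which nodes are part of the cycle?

C, F, H, K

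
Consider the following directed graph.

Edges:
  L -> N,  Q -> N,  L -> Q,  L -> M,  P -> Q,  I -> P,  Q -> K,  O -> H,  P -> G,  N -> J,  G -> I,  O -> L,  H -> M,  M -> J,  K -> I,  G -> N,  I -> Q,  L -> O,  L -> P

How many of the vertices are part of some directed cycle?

A vertex is on a directed cycle iff it belongs to a strongly connected component of size ≥ 2 (or has a self-loop).
The vertices on cycles are {G, I, K, L, O, P, Q} — 7 in total.

7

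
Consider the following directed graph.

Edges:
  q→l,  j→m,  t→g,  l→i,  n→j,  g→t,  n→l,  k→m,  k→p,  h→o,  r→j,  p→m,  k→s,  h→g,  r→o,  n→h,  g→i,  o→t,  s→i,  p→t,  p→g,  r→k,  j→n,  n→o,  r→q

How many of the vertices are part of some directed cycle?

4

A vertex is on a directed cycle iff it belongs to a strongly connected component of size ≥ 2 (or has a self-loop).
The vertices on cycles are {g, j, n, t} — 4 in total.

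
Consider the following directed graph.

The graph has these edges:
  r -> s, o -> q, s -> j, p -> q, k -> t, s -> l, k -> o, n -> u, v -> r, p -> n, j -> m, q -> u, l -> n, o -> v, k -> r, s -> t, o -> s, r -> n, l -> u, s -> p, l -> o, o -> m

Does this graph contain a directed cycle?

DFS with white/gray/black marking, starting from r:
r gray
  s gray
    j gray
      m gray
      m black
    j black
    p gray
      n gray
        u gray
        u black
      n black
      q gray
        q→u: u black — skip
      q black
    p black
    l gray
      l→u: u black — skip
      l→n: n black — skip
      o gray
        o→q: q black — skip
        o→m: m black — skip
        v gray
          v→r: r is gray → back edge
Back edge found, so a cycle exists: r → s → l → o → v → r.

Yes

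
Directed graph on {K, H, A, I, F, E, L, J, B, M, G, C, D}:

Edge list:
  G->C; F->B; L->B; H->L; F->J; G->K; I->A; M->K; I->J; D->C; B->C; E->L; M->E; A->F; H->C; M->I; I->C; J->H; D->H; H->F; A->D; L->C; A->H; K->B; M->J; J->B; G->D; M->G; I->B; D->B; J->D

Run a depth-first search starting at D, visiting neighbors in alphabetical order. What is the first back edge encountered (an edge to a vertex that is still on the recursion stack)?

J→D

DFS from D (visiting neighbors in alphabetical order); mark gray on enter, black on exit:
D gray
  B gray
    C gray
    C black
  B black
  D→C: C black — skip
  H gray
    H→C: C black — skip
    F gray
      F→B: B black — skip
      J gray
        J→B: B black — skip
        J→D: D is gray → back edge
First back edge: J → D.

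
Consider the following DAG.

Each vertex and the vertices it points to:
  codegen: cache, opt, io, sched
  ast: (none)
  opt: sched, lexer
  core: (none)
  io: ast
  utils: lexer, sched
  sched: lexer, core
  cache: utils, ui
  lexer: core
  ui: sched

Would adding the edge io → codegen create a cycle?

Yes

Adding io→codegen creates a cycle iff codegen can already reach io.
Path from codegen: codegen → io.
So codegen → … → io → codegen is a cycle.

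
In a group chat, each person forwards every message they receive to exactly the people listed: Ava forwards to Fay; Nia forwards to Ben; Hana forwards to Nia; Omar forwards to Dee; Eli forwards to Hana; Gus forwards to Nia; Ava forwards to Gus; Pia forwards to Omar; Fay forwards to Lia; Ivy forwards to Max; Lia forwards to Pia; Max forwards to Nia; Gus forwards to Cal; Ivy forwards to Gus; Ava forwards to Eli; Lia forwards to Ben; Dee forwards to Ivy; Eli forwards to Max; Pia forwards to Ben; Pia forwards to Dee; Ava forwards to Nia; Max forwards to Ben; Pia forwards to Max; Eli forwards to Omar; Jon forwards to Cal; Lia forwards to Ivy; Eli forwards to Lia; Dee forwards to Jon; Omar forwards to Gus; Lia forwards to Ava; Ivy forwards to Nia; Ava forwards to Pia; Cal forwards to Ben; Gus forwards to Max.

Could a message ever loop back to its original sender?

Yes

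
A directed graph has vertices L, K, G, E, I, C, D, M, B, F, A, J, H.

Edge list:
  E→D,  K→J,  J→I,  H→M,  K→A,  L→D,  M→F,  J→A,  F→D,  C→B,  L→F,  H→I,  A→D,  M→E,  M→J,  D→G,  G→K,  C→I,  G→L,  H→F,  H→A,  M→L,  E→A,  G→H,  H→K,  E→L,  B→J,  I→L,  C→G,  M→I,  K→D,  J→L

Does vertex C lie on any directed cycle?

C lies on a cycle iff there is a path from C back to itself.
Exploring from C, it never reaches itself; equivalently, its strongly connected component is a singleton.

No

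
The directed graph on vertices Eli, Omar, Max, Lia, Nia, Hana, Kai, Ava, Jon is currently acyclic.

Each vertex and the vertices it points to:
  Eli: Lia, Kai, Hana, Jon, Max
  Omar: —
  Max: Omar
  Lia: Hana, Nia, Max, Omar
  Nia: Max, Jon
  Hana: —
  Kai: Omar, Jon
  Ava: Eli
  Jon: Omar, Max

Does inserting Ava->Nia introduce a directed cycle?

No

Adding Ava→Nia creates a cycle iff Nia can already reach Ava.
Explore from Nia: no path reaches Ava. The graph stays acyclic.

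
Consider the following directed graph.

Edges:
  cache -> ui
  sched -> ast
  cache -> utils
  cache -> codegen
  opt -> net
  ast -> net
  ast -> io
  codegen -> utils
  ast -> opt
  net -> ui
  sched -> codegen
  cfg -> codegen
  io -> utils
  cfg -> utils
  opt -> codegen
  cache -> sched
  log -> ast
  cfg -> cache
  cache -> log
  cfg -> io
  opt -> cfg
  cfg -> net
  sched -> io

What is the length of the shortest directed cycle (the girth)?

5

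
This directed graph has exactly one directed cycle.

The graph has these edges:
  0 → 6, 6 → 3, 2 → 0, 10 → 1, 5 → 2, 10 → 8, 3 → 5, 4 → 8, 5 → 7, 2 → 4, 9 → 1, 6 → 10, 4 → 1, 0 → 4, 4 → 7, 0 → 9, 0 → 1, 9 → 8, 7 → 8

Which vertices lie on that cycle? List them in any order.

DFS with gray/black marking from 2:
2 gray
  4 gray
    1 gray
    1 black
    8 gray
    8 black
    7 gray
      7→8: 8 black — skip
    7 black
  4 black
  0 gray
    9 gray
      9→1: 1 black — skip
      9→8: 8 black — skip
    9 black
    0→4: 4 black — skip
    0→1: 1 black — skip
    6 gray
      10 gray
        10→1: 1 black — skip
        10→8: 8 black — skip
      10 black
      3 gray
        5 gray
          5→2: 2 is gray → back edge
Back edge closes the cycle 2 → 0 → 6 → 3 → 5 → 2; its vertices are {0, 2, 3, 5, 6}.

0, 2, 3, 5, 6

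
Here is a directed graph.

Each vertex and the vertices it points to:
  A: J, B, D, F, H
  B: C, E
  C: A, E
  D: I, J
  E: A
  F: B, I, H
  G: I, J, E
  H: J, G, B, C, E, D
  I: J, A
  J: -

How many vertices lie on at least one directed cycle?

9

A vertex is on a directed cycle iff it belongs to a strongly connected component of size ≥ 2 (or has a self-loop).
The vertices on cycles are {A, B, C, D, E, F, G, H, I} — 9 in total.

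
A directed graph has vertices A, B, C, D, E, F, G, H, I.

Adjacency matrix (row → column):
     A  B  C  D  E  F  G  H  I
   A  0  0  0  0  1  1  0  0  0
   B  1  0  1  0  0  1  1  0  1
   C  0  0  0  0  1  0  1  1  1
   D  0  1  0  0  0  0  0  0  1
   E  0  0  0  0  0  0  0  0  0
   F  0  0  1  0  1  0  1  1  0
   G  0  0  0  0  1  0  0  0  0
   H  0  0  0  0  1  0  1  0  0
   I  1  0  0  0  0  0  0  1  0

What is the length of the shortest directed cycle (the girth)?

For each vertex v, BFS finds the shortest path from v back to v.
The shortest such closed walk is I → A → F → C → I, length 4.

4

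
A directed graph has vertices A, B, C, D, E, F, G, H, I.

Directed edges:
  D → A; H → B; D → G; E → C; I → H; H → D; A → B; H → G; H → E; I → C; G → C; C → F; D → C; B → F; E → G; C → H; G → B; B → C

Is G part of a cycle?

G is on a cycle iff G can reach itself via ≥1 edge.
G → C → H → G — yes.

Yes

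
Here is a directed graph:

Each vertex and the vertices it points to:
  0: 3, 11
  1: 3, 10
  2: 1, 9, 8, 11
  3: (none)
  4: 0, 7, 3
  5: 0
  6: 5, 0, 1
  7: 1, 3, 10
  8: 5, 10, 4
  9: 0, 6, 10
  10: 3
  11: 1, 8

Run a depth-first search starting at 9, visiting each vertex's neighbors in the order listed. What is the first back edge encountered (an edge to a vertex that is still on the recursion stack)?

DFS from 9 (visiting each vertex's neighbors in the order listed); mark gray on enter, black on exit:
9 gray
  0 gray
    3 gray
    3 black
    11 gray
      1 gray
        1→3: 3 black — skip
        10 gray
          10→3: 3 black — skip
        10 black
      1 black
      8 gray
        5 gray
          5→0: 0 is gray → back edge
First back edge: 5 → 0.

5→0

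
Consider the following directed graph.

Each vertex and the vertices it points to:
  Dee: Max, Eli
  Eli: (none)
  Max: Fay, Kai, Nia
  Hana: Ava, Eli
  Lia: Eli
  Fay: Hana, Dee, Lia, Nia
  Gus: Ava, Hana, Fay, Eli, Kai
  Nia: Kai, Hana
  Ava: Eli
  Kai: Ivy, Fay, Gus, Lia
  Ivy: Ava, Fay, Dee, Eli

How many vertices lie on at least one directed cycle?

7

A vertex is on a directed cycle iff it belongs to a strongly connected component of size ≥ 2 (or has a self-loop).
The vertices on cycles are {Dee, Fay, Gus, Ivy, Kai, Max, Nia} — 7 in total.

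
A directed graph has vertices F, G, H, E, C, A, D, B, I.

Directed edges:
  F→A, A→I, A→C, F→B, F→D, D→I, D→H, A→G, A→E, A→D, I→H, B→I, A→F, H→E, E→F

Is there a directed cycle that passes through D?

Yes

D is on a cycle iff D can reach itself via ≥1 edge.
D → H → E → F → D — yes.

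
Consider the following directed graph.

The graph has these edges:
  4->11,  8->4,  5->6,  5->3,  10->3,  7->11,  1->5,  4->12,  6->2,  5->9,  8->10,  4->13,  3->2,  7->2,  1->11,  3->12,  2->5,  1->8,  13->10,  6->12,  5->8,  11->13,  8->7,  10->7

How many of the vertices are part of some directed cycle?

10

A vertex is on a directed cycle iff it belongs to a strongly connected component of size ≥ 2 (or has a self-loop).
The vertices on cycles are {2, 3, 4, 5, 6, 7, 8, 10, 11, 13} — 10 in total.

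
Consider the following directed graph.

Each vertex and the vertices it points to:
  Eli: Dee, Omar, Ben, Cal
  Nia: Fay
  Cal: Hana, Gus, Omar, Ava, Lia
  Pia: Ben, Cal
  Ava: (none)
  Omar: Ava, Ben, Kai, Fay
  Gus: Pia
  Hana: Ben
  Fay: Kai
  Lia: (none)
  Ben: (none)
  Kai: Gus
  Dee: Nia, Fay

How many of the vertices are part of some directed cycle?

6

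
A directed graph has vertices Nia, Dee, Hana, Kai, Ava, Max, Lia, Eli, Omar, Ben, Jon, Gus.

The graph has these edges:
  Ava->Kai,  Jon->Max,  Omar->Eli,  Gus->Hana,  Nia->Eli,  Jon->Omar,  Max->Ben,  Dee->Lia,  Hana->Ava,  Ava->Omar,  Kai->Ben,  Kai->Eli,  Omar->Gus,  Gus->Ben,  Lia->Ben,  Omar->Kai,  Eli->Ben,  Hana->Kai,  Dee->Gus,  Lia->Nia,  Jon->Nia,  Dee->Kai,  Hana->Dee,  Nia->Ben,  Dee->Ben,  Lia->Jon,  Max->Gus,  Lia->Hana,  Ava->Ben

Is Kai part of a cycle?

Kai lies on a cycle iff there is a path from Kai back to itself.
Exploring from Kai, it never reaches itself; equivalently, its strongly connected component is a singleton.

No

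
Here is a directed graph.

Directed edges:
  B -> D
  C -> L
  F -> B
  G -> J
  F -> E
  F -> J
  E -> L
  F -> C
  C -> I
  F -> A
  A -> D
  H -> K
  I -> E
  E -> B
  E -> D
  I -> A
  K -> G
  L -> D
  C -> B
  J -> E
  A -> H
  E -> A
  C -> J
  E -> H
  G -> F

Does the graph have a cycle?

DFS with white/gray/black marking, starting from C:
C gray
  I gray
    E gray
      B gray
        D gray
        D black
      B black
      L gray
        L→D: D black — skip
      L black
      E→D: D black — skip
      A gray
        H gray
          K gray
            G gray
              J gray
                J→E: E is gray → back edge
Back edge found, so a cycle exists: E → A → H → K → G → J → E.

Yes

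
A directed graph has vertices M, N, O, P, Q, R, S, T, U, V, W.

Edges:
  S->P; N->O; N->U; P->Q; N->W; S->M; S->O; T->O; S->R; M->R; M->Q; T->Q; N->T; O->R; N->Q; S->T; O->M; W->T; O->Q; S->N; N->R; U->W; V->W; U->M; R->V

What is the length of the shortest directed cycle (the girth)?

5

For each vertex v, BFS finds the shortest path from v back to v.
The shortest such closed walk is R → V → W → T → O → R, length 5.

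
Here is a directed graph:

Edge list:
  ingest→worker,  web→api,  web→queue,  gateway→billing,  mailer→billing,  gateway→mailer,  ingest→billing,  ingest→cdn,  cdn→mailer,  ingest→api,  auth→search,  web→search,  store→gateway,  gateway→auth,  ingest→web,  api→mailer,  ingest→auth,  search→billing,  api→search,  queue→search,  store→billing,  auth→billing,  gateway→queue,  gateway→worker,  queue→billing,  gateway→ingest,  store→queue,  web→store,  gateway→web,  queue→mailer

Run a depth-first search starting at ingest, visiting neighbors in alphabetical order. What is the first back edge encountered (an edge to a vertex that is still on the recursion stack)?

gateway→ingest

DFS from ingest (visiting neighbors in alphabetical order); mark gray on enter, black on exit:
ingest gray
  api gray
    mailer gray
      billing gray
      billing black
    mailer black
    search gray
      search→billing: billing black — skip
    search black
  api black
  auth gray
    auth→billing: billing black — skip
    auth→search: search black — skip
  auth black
  ingest→billing: billing black — skip
  cdn gray
    cdn→mailer: mailer black — skip
  cdn black
  web gray
    web→api: api black — skip
    queue gray
      queue→billing: billing black — skip
      queue→mailer: mailer black — skip
      queue→search: search black — skip
    queue black
    web→search: search black — skip
    store gray
      store→billing: billing black — skip
      gateway gray
        gateway→auth: auth black — skip
        gateway→billing: billing black — skip
        gateway→ingest: ingest is gray → back edge
First back edge: gateway → ingest.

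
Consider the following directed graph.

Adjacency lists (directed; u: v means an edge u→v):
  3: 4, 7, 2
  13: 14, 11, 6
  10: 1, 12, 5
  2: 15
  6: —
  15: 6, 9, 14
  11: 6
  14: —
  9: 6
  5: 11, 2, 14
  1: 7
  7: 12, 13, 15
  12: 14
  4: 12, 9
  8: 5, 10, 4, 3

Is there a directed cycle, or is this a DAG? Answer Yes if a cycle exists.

DFS with white/gray/black marking, starting from 12:
12 gray
  14 gray
  14 black
12 black
3 gray
  4 gray
    4→12: 12 black — skip
    9 gray
      6 gray
      6 black
    9 black
  4 black
  7 gray
    7→12: 12 black — skip
    13 gray
      13→14: 14 black — skip
      11 gray
        11→6: 6 black — skip
      11 black
      13→6: 6 black — skip
    13 black
    15 gray
      15→6: 6 black — skip
      15→9: 9 black — skip
      15→14: 14 black — skip
    15 black
  7 black
  2 gray
    2→15: 15 black — skip
  2 black
3 black
10 gray
  1 gray
    1→7: 7 black — skip
  1 black
  10→12: 12 black — skip
  5 gray
    5→11: 11 black — skip
    5→2: 2 black — skip
    5→14: 14 black — skip
  5 black
10 black
8 gray
  8→5: 5 black — skip
  8→10: 10 black — skip
  8→4: 4 black — skip
  8→3: 3 black — skip
8 black
Every edge goes to a white or black vertex — no back edge, so the graph is acyclic.

No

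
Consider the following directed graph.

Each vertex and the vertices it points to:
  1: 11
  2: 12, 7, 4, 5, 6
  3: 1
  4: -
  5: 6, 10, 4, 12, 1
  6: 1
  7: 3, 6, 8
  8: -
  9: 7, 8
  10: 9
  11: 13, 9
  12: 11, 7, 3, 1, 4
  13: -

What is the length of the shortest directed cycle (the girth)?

For each vertex v, BFS finds the shortest path from v back to v.
The shortest such closed walk is 9 → 7 → 3 → 1 → 11 → 9, length 5.

5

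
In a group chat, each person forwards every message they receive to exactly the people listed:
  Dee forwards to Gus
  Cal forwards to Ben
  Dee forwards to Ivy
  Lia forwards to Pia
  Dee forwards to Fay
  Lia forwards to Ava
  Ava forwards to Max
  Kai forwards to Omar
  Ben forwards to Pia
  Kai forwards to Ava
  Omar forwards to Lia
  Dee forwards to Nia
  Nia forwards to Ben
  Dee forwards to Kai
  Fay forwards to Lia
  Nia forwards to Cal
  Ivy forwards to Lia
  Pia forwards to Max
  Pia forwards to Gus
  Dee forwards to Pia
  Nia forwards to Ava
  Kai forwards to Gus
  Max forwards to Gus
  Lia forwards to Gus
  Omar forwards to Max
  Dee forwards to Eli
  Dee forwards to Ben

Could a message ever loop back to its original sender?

No

DFS with white/gray/black marking, starting from Dee:
Dee gray
  Ivy gray
    Lia gray
      Gus gray
      Gus black
      Ava gray
        Max gray
          Max→Gus: Gus black — skip
        Max black
      Ava black
      Pia gray
        Pia→Max: Max black — skip
        Pia→Gus: Gus black — skip
      Pia black
    Lia black
  Ivy black
  Eli gray
  Eli black
  Kai gray
    Kai→Gus: Gus black — skip
    Omar gray
      Omar→Max: Max black — skip
      Omar→Lia: Lia black — skip
    Omar black
    Kai→Ava: Ava black — skip
  Kai black
  Nia gray
    Ben gray
      Ben→Pia: Pia black — skip
    Ben black
    Nia→Ava: Ava black — skip
    Cal gray
      Cal→Ben: Ben black — skip
    Cal black
  Nia black
  Dee→Gus: Gus black — skip
  Dee→Ben: Ben black — skip
  Fay gray
    Fay→Lia: Lia black — skip
  Fay black
  Dee→Pia: Pia black — skip
Dee black
Every edge goes to a white or black vertex — no back edge, so the graph is acyclic.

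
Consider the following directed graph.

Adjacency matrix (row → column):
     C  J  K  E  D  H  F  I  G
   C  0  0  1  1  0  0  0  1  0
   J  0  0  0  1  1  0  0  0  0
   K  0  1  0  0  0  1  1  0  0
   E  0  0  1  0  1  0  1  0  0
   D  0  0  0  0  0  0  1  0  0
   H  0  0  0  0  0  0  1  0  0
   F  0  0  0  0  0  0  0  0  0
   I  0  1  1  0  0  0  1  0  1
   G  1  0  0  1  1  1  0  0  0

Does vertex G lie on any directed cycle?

G is on a cycle iff G can reach itself via ≥1 edge.
G → C → I → G — yes.

Yes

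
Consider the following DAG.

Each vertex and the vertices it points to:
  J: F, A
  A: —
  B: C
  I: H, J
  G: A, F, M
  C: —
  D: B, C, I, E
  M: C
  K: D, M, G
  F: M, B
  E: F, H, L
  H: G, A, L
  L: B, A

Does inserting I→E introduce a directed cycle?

No

Adding I→E creates a cycle iff E can already reach I.
Explore from E: no path reaches I. The graph stays acyclic.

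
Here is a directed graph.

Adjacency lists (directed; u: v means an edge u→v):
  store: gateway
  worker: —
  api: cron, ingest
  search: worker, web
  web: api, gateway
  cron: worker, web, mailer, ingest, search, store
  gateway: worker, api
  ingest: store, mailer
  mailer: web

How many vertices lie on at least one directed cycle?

8

A vertex is on a directed cycle iff it belongs to a strongly connected component of size ≥ 2 (or has a self-loop).
The vertices on cycles are {api, web, cron, store, ingest, mailer, search, gateway} — 8 in total.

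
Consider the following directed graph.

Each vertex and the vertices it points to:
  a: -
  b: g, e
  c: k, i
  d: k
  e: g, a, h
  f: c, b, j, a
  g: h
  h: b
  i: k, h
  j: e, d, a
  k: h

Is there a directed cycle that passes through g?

g is on a cycle iff g can reach itself via ≥1 edge.
g → h → b → g — yes.

Yes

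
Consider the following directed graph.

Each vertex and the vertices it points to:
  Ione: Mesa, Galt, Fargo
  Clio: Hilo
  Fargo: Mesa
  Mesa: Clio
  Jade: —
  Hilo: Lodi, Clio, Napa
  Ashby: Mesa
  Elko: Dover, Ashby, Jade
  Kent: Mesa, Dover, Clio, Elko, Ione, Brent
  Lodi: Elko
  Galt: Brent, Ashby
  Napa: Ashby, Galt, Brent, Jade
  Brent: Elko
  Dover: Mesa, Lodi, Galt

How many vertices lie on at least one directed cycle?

10

A vertex is on a directed cycle iff it belongs to a strongly connected component of size ≥ 2 (or has a self-loop).
The vertices on cycles are {Clio, Elko, Galt, Hilo, Lodi, Mesa, Napa, Ashby, Brent, Dover} — 10 in total.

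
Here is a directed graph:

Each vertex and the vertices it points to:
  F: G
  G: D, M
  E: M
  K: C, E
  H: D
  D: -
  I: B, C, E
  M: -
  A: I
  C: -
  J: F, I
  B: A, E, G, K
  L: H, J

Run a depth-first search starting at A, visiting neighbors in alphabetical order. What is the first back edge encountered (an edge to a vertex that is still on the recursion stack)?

DFS from A (visiting neighbors in alphabetical order); mark gray on enter, black on exit:
A gray
  I gray
    B gray
      B→A: A is gray → back edge
First back edge: B → A.

B→A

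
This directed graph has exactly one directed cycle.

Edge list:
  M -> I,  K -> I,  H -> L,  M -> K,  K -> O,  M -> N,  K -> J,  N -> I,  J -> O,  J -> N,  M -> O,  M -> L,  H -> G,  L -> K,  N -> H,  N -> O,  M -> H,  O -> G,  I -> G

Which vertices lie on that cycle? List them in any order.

H, J, K, L, N

DFS with gray/black marking from K:
K gray
  I gray
    G gray
    G black
  I black
  J gray
    N gray
      N→I: I black — skip
      O gray
        O→G: G black — skip
      O black
      H gray
        H→G: G black — skip
        L gray
          L→K: K is gray → back edge
Back edge closes the cycle K → J → N → H → L → K; its vertices are {H, J, K, L, N}.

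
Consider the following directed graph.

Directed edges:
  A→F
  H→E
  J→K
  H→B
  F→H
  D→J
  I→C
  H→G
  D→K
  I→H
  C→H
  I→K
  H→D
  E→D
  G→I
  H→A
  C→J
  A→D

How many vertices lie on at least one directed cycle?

6

A vertex is on a directed cycle iff it belongs to a strongly connected component of size ≥ 2 (or has a self-loop).
The vertices on cycles are {A, C, F, G, H, I} — 6 in total.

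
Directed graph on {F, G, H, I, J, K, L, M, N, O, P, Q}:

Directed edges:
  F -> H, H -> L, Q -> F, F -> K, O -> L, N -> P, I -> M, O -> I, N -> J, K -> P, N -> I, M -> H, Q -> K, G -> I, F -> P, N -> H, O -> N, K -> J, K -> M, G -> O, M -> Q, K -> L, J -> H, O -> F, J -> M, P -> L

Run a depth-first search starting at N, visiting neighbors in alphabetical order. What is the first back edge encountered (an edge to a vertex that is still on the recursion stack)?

J->M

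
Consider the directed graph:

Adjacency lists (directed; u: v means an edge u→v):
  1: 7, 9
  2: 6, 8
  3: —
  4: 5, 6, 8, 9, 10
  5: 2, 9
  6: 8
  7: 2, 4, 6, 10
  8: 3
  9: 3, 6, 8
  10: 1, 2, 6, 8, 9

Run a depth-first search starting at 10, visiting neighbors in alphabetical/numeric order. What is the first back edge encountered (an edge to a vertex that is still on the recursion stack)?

DFS from 10 (visiting neighbors in alphabetical/numeric order); mark gray on enter, black on exit:
10 gray
  1 gray
    7 gray
      2 gray
        6 gray
          8 gray
            3 gray
            3 black
          8 black
        6 black
        2→8: 8 black — skip
      2 black
      4 gray
        5 gray
          5→2: 2 black — skip
          9 gray
            9→3: 3 black — skip
            9→6: 6 black — skip
            9→8: 8 black — skip
          9 black
        5 black
        4→6: 6 black — skip
        4→8: 8 black — skip
        4→9: 9 black — skip
        4→10: 10 is gray → back edge
First back edge: 4 → 10.

4→10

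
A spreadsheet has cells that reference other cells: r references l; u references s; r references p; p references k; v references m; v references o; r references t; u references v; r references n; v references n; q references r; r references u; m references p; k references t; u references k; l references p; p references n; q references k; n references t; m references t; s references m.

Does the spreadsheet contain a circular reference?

No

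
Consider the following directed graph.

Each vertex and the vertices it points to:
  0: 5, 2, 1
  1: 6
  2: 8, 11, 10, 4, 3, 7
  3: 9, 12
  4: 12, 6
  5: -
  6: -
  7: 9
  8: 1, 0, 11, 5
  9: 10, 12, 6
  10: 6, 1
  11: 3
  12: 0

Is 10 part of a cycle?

No

10 lies on a cycle iff there is a path from 10 back to itself.
Exploring from 10, it never reaches itself; equivalently, its strongly connected component is a singleton.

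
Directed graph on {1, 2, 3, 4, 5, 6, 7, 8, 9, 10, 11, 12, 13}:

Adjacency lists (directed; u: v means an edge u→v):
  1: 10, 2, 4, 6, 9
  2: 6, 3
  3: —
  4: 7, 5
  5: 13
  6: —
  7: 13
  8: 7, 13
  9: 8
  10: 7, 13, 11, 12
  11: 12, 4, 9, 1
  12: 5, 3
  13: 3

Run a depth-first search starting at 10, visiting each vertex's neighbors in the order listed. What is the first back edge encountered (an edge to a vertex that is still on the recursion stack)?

1→10

DFS from 10 (visiting each vertex's neighbors in the order listed); mark gray on enter, black on exit:
10 gray
  7 gray
    13 gray
      3 gray
      3 black
    13 black
  7 black
  10→13: 13 black — skip
  11 gray
    12 gray
      5 gray
        5→13: 13 black — skip
      5 black
      12→3: 3 black — skip
    12 black
    4 gray
      4→7: 7 black — skip
      4→5: 5 black — skip
    4 black
    9 gray
      8 gray
        8→7: 7 black — skip
        8→13: 13 black — skip
      8 black
    9 black
    1 gray
      1→10: 10 is gray → back edge
First back edge: 1 → 10.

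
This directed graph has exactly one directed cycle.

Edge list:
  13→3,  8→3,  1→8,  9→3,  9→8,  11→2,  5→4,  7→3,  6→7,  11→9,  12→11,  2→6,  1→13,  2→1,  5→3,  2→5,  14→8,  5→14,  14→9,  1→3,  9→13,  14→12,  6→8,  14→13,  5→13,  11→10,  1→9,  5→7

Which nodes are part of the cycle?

2, 5, 11, 12, 14

DFS with gray/black marking from 12:
12 gray
  11 gray
    10 gray
    10 black
    9 gray
      3 gray
      3 black
      13 gray
        13→3: 3 black — skip
      13 black
      8 gray
        8→3: 3 black — skip
      8 black
    9 black
    2 gray
      6 gray
        7 gray
          7→3: 3 black — skip
        7 black
        6→8: 8 black — skip
      6 black
      1 gray
        1→3: 3 black — skip
        1→9: 9 black — skip
        1→13: 13 black — skip
        1→8: 8 black — skip
      1 black
      5 gray
        4 gray
        4 black
        5→3: 3 black — skip
        14 gray
          14→13: 13 black — skip
          14→9: 9 black — skip
          14→8: 8 black — skip
          14→12: 12 is gray → back edge
Back edge closes the cycle 12 → 11 → 2 → 5 → 14 → 12; its vertices are {2, 5, 11, 12, 14}.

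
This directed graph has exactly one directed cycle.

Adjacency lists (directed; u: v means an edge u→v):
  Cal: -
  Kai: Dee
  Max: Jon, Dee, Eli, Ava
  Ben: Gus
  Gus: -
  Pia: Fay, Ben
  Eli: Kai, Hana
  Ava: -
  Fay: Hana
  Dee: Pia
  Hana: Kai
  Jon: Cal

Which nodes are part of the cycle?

DFS with gray/black marking from Dee:
Dee gray
  Pia gray
    Fay gray
      Hana gray
        Kai gray
          Kai→Dee: Dee is gray → back edge
Back edge closes the cycle Dee → Pia → Fay → Hana → Kai → Dee; its vertices are {Dee, Fay, Kai, Pia, Hana}.

Dee, Fay, Kai, Pia, Hana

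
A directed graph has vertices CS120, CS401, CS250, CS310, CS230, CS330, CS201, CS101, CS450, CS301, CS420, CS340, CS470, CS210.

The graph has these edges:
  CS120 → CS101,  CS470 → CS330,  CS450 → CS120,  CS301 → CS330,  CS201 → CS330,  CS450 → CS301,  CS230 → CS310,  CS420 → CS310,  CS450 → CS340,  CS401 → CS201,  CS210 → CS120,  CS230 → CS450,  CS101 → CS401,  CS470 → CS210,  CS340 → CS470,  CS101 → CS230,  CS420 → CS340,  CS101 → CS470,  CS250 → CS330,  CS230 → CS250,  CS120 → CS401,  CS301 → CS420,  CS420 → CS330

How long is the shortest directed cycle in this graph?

4

For each vertex v, BFS finds the shortest path from v back to v.
The shortest such closed walk is CS120 → CS101 → CS230 → CS450 → CS120, length 4.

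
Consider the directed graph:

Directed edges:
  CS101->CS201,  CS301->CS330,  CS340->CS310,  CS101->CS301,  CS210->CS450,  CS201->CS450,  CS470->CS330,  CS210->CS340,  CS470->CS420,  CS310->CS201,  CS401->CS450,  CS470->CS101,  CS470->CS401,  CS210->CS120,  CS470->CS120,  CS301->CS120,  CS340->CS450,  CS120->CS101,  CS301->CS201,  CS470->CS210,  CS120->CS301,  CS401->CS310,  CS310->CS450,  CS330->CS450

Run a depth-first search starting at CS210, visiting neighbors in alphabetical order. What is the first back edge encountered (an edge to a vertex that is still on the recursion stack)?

DFS from CS210 (visiting neighbors in alphabetical order); mark gray on enter, black on exit:
CS210 gray
  CS120 gray
    CS101 gray
      CS201 gray
        CS450 gray
        CS450 black
      CS201 black
      CS301 gray
        CS301→CS120: CS120 is gray → back edge
First back edge: CS301 → CS120.

CS301->CS120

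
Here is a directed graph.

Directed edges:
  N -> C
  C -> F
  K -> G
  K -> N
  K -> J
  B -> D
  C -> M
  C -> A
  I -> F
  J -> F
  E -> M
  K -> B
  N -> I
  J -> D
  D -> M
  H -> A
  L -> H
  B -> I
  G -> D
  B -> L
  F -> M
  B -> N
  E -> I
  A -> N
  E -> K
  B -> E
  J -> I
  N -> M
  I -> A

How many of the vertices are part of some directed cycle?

A vertex is on a directed cycle iff it belongs to a strongly connected component of size ≥ 2 (or has a self-loop).
The vertices on cycles are {A, B, C, E, I, K, N} — 7 in total.

7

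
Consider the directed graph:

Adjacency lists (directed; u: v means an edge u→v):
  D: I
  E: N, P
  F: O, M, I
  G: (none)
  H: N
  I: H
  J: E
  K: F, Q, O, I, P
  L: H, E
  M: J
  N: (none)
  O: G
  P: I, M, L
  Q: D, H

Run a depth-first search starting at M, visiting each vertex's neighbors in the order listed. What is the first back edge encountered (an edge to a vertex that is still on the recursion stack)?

DFS from M (visiting each vertex's neighbors in the order listed); mark gray on enter, black on exit:
M gray
  J gray
    E gray
      N gray
      N black
      P gray
        I gray
          H gray
            H→N: N black — skip
          H black
        I black
        P→M: M is gray → back edge
First back edge: P → M.

P->M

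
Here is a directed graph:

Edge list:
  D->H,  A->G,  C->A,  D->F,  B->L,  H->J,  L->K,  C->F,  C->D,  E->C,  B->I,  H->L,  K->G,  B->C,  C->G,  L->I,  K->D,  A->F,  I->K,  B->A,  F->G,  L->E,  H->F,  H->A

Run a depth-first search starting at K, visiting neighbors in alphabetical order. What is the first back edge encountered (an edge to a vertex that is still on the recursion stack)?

C→D

DFS from K (visiting neighbors in alphabetical order); mark gray on enter, black on exit:
K gray
  D gray
    F gray
      G gray
      G black
    F black
    H gray
      A gray
        A→F: F black — skip
        A→G: G black — skip
      A black
      H→F: F black — skip
      J gray
      J black
      L gray
        E gray
          C gray
            C→A: A black — skip
            C→D: D is gray → back edge
First back edge: C → D.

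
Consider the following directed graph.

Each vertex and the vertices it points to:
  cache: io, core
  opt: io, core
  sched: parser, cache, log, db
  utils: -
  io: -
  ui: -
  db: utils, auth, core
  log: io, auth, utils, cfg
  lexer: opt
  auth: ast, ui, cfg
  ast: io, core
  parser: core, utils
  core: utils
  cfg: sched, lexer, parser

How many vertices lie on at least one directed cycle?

5

A vertex is on a directed cycle iff it belongs to a strongly connected component of size ≥ 2 (or has a self-loop).
The vertices on cycles are {db, cfg, log, auth, sched} — 5 in total.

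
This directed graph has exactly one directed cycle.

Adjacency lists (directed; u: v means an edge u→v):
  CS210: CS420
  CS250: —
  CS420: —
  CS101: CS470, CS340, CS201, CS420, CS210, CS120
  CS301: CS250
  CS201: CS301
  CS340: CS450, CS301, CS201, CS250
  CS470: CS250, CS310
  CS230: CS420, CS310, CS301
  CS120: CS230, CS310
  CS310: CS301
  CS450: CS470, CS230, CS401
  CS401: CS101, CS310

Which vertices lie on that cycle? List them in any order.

DFS with gray/black marking from CS101:
CS101 gray
  CS470 gray
    CS250 gray
    CS250 black
    CS310 gray
      CS301 gray
        CS301→CS250: CS250 black — skip
      CS301 black
    CS310 black
  CS470 black
  CS340 gray
    CS450 gray
      CS450→CS470: CS470 black — skip
      CS230 gray
        CS420 gray
        CS420 black
        CS230→CS310: CS310 black — skip
        CS230→CS301: CS301 black — skip
      CS230 black
      CS401 gray
        CS401→CS101: CS101 is gray → back edge
Back edge closes the cycle CS101 → CS340 → CS450 → CS401 → CS101; its vertices are {CS101, CS340, CS401, CS450}.

CS101, CS340, CS401, CS450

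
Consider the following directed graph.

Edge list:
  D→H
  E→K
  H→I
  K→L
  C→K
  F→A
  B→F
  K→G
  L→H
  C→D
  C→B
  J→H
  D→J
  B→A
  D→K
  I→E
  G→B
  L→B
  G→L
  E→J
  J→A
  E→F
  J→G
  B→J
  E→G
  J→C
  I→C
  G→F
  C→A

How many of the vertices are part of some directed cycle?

10

A vertex is on a directed cycle iff it belongs to a strongly connected component of size ≥ 2 (or has a self-loop).
The vertices on cycles are {B, C, D, E, G, H, I, J, K, L} — 10 in total.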